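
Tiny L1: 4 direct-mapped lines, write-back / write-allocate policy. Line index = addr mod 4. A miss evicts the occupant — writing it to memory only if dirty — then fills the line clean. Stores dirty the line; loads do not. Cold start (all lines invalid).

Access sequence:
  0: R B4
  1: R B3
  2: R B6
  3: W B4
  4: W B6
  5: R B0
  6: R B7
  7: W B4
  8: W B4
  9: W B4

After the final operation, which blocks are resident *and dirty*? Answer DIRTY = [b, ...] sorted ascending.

0: R B4 -> L0 miss  d=-]
1: R B3 -> L3 miss  d=-]
2: R B6 -> L2 miss  d=-]
3: W B4 -> L0 hit  d=D]
4: W B6 -> L2 hit  d=D]
5: R B0 -> L0 miss wb->B4  d=-]
6: R B7 -> L3 miss  d=-]
7: W B4 -> L0 miss  d=D]
8: W B4 -> L0 hit  d=D]
9: W B4 -> L0 hit  d=D]

DIRTY = [4, 6]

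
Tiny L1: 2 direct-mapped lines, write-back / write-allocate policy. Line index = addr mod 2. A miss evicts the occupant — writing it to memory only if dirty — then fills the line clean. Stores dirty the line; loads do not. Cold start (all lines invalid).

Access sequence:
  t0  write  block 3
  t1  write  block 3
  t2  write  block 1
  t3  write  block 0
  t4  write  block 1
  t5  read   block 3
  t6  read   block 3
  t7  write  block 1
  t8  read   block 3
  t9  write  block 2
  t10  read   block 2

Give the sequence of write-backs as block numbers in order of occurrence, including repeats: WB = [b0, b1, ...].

WB = [3, 1, 1, 0]

0: W B3 → L1 miss [D]
1: W B3 → L1 hit [D]
2: W B1 → L1 miss wb→B3 [D]
3: W B0 → L0 miss [D]
4: W B1 → L1 hit [D]
5: R B3 → L1 miss wb→B1 [-]
6: R B3 → L1 hit [-]
7: W B1 → L1 miss [D]
8: R B3 → L1 miss wb→B1 [-]
9: W B2 → L0 miss wb→B0 [D]
10: R B2 → L0 hit [D]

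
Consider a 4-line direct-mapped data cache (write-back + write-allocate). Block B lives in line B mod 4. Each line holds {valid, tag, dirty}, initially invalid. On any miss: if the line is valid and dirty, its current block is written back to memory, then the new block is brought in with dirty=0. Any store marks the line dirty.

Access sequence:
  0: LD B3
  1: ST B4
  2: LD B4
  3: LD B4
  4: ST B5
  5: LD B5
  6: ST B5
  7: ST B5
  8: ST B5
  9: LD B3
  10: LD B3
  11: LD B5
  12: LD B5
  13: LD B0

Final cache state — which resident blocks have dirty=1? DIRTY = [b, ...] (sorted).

  0 | R B3 → L3 miss [-]
  1 | W B4 → L0 miss [D]
  2 | R B4 → L0 hit [D]
  3 | R B4 → L0 hit [D]
  4 | W B5 → L1 miss [D]
  5 | R B5 → L1 hit [D]
  6 | W B5 → L1 hit [D]
  7 | W B5 → L1 hit [D]
  8 | W B5 → L1 hit [D]
  9 | R B3 → L3 hit [-]
  10 | R B3 → L3 hit [-]
  11 | R B5 → L1 hit [D]
  12 | R B5 → L1 hit [D]
  13 | R B0 → L0 miss wb→B4 [-]

DIRTY = [5]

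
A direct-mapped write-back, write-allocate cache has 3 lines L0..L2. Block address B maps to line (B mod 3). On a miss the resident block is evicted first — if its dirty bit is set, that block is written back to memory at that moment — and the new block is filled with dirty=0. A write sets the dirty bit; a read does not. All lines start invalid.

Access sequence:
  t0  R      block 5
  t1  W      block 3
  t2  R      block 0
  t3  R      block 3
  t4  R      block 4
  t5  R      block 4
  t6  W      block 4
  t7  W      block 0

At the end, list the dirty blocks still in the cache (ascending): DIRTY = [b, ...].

0: R B5 -> L2 miss  d=-]
1: W B3 -> L0 miss  d=D]
2: R B0 -> L0 miss wb->B3  d=-]
3: R B3 -> L0 miss  d=-]
4: R B4 -> L1 miss  d=-]
5: R B4 -> L1 hit  d=-]
6: W B4 -> L1 hit  d=D]
7: W B0 -> L0 miss  d=D]

DIRTY = [0, 4]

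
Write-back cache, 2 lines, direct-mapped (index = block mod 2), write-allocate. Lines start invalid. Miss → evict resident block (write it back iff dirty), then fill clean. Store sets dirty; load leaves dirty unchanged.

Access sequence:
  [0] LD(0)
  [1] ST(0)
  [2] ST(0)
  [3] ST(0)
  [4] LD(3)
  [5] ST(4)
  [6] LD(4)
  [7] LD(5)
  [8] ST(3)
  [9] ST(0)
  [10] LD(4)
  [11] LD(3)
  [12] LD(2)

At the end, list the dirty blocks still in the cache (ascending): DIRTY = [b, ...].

DIRTY = [3]

  0 | R B0 → L0 miss [-]
  1 | W B0 → L0 hit [D]
  2 | W B0 → L0 hit [D]
  3 | W B0 → L0 hit [D]
  4 | R B3 → L1 miss [-]
  5 | W B4 → L0 miss wb→B0 [D]
  6 | R B4 → L0 hit [D]
  7 | R B5 → L1 miss [-]
  8 | W B3 → L1 miss [D]
  9 | W B0 → L0 miss wb→B4 [D]
  10 | R B4 → L0 miss wb→B0 [-]
  11 | R B3 → L1 hit [D]
  12 | R B2 → L0 miss [-]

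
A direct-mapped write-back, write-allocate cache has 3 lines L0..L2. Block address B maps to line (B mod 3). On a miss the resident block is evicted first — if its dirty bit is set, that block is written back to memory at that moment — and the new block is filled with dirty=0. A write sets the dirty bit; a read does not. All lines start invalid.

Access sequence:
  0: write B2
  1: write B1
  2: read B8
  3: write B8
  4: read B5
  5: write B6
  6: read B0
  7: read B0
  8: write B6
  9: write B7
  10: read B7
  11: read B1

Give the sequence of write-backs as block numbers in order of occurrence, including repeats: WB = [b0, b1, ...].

  0 | W B2 → L2 miss [D]
  1 | W B1 → L1 miss [D]
  2 | R B8 → L2 miss wb→B2 [-]
  3 | W B8 → L2 hit [D]
  4 | R B5 → L2 miss wb→B8 [-]
  5 | W B6 → L0 miss [D]
  6 | R B0 → L0 miss wb→B6 [-]
  7 | R B0 → L0 hit [-]
  8 | W B6 → L0 miss [D]
  9 | W B7 → L1 miss wb→B1 [D]
  10 | R B7 → L1 hit [D]
  11 | R B1 → L1 miss wb→B7 [-]

WB = [2, 8, 6, 1, 7]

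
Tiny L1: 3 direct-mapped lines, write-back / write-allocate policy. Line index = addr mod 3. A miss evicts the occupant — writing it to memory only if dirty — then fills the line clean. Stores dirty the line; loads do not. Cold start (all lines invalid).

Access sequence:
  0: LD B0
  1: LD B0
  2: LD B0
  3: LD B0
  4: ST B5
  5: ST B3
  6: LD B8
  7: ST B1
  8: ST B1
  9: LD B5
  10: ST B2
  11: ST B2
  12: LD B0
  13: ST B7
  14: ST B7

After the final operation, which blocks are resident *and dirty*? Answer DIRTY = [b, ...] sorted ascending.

DIRTY = [2, 7]

0: R B0 -> L0 miss  d=-]
1: R B0 -> L0 hit  d=-]
2: R B0 -> L0 hit  d=-]
3: R B0 -> L0 hit  d=-]
4: W B5 -> L2 miss  d=D]
5: W B3 -> L0 miss  d=D]
6: R B8 -> L2 miss wb->B5  d=-]
7: W B1 -> L1 miss  d=D]
8: W B1 -> L1 hit  d=D]
9: R B5 -> L2 miss  d=-]
10: W B2 -> L2 miss  d=D]
11: W B2 -> L2 hit  d=D]
12: R B0 -> L0 miss wb->B3  d=-]
13: W B7 -> L1 miss wb->B1  d=D]
14: W B7 -> L1 hit  d=D]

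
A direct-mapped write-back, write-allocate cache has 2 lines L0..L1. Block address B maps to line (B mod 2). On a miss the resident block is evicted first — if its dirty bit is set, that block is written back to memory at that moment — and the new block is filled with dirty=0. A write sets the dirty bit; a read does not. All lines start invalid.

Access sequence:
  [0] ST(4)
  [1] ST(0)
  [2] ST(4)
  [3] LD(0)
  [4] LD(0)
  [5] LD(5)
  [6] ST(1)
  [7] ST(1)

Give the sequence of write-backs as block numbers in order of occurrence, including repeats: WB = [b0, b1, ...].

0: W B4 → L0 miss [D]
1: W B0 → L0 miss wb→B4 [D]
2: W B4 → L0 miss wb→B0 [D]
3: R B0 → L0 miss wb→B4 [-]
4: R B0 → L0 hit [-]
5: R B5 → L1 miss [-]
6: W B1 → L1 miss [D]
7: W B1 → L1 hit [D]

WB = [4, 0, 4]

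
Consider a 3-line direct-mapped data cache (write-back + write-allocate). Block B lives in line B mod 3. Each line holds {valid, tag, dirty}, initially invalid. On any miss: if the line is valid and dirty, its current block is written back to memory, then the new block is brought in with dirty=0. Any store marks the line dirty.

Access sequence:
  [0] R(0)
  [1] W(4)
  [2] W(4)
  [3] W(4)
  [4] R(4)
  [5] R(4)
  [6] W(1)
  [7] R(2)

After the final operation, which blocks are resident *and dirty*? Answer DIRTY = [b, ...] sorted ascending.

DIRTY = [1]

  0 | R B0 → L0 miss [-]
  1 | W B4 → L1 miss [D]
  2 | W B4 → L1 hit [D]
  3 | W B4 → L1 hit [D]
  4 | R B4 → L1 hit [D]
  5 | R B4 → L1 hit [D]
  6 | W B1 → L1 miss wb→B4 [D]
  7 | R B2 → L2 miss [-]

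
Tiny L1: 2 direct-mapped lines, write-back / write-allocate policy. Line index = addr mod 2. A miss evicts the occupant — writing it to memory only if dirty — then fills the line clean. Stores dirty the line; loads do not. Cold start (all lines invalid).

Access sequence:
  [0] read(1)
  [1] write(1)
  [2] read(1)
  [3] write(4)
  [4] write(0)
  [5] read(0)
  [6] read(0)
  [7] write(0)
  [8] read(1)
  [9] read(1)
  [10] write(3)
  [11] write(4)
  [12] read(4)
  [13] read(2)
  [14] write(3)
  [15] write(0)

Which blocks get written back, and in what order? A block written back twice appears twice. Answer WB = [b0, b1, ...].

0: R B1 → L1 miss [-]
1: W B1 → L1 hit [D]
2: R B1 → L1 hit [D]
3: W B4 → L0 miss [D]
4: W B0 → L0 miss wb→B4 [D]
5: R B0 → L0 hit [D]
6: R B0 → L0 hit [D]
7: W B0 → L0 hit [D]
8: R B1 → L1 hit [D]
9: R B1 → L1 hit [D]
10: W B3 → L1 miss wb→B1 [D]
11: W B4 → L0 miss wb→B0 [D]
12: R B4 → L0 hit [D]
13: R B2 → L0 miss wb→B4 [-]
14: W B3 → L1 hit [D]
15: W B0 → L0 miss [D]

WB = [4, 1, 0, 4]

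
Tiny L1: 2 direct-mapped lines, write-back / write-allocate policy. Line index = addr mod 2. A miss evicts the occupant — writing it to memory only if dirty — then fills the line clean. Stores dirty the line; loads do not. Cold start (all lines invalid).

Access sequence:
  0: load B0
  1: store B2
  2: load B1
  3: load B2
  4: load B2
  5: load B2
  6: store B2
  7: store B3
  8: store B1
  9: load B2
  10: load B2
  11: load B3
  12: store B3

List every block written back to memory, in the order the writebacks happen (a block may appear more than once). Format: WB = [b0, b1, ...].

0: R B0 → L0 miss [-]
1: W B2 → L0 miss [D]
2: R B1 → L1 miss [-]
3: R B2 → L0 hit [D]
4: R B2 → L0 hit [D]
5: R B2 → L0 hit [D]
6: W B2 → L0 hit [D]
7: W B3 → L1 miss [D]
8: W B1 → L1 miss wb→B3 [D]
9: R B2 → L0 hit [D]
10: R B2 → L0 hit [D]
11: R B3 → L1 miss wb→B1 [-]
12: W B3 → L1 hit [D]

WB = [3, 1]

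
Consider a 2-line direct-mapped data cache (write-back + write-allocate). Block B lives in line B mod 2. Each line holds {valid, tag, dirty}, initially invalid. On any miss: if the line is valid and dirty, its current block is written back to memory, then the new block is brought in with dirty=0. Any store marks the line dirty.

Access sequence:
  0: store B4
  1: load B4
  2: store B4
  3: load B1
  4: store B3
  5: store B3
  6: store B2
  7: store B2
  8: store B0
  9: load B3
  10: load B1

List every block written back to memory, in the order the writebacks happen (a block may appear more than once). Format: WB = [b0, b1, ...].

0: W B4 → L0 miss [D]
1: R B4 → L0 hit [D]
2: W B4 → L0 hit [D]
3: R B1 → L1 miss [-]
4: W B3 → L1 miss [D]
5: W B3 → L1 hit [D]
6: W B2 → L0 miss wb→B4 [D]
7: W B2 → L0 hit [D]
8: W B0 → L0 miss wb→B2 [D]
9: R B3 → L1 hit [D]
10: R B1 → L1 miss wb→B3 [-]

WB = [4, 2, 3]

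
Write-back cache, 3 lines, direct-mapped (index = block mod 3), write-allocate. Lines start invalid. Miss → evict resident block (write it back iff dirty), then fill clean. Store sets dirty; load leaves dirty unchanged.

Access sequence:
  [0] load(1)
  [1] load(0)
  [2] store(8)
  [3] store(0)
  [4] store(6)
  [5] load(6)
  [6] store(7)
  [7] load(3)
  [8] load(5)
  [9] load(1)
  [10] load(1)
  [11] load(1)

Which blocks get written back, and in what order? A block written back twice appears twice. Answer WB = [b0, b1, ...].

WB = [0, 6, 8, 7]

  0 | R B1 → L1 miss [-]
  1 | R B0 → L0 miss [-]
  2 | W B8 → L2 miss [D]
  3 | W B0 → L0 hit [D]
  4 | W B6 → L0 miss wb→B0 [D]
  5 | R B6 → L0 hit [D]
  6 | W B7 → L1 miss [D]
  7 | R B3 → L0 miss wb→B6 [-]
  8 | R B5 → L2 miss wb→B8 [-]
  9 | R B1 → L1 miss wb→B7 [-]
  10 | R B1 → L1 hit [-]
  11 | R B1 → L1 hit [-]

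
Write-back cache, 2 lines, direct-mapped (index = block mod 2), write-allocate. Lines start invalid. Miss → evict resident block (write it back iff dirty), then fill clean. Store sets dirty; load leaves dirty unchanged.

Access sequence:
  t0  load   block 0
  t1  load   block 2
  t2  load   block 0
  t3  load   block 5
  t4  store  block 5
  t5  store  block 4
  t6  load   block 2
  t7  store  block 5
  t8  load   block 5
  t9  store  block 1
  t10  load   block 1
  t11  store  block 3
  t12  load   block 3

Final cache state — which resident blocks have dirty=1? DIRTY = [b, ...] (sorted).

0: R B0 → L0 miss [-]
1: R B2 → L0 miss [-]
2: R B0 → L0 miss [-]
3: R B5 → L1 miss [-]
4: W B5 → L1 hit [D]
5: W B4 → L0 miss [D]
6: R B2 → L0 miss wb→B4 [-]
7: W B5 → L1 hit [D]
8: R B5 → L1 hit [D]
9: W B1 → L1 miss wb→B5 [D]
10: R B1 → L1 hit [D]
11: W B3 → L1 miss wb→B1 [D]
12: R B3 → L1 hit [D]

DIRTY = [3]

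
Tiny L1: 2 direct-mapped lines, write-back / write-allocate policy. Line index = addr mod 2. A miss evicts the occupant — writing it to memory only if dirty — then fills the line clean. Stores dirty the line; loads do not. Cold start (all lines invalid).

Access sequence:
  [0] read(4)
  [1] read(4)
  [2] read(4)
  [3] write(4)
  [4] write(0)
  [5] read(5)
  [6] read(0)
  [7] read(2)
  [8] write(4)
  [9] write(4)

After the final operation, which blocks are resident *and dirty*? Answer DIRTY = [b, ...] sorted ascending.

DIRTY = [4]

0: R B4 -> L0 miss  d=-]
1: R B4 -> L0 hit  d=-]
2: R B4 -> L0 hit  d=-]
3: W B4 -> L0 hit  d=D]
4: W B0 -> L0 miss wb->B4  d=D]
5: R B5 -> L1 miss  d=-]
6: R B0 -> L0 hit  d=D]
7: R B2 -> L0 miss wb->B0  d=-]
8: W B4 -> L0 miss  d=D]
9: W B4 -> L0 hit  d=D]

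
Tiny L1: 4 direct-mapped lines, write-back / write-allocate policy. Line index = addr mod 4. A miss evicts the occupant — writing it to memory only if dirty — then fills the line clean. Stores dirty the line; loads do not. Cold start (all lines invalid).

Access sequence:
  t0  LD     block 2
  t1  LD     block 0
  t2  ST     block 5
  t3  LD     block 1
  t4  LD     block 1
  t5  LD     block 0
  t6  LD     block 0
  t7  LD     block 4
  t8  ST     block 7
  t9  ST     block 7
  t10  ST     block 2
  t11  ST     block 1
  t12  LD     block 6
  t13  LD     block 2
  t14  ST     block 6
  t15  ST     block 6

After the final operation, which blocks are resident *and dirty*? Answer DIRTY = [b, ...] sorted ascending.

DIRTY = [1, 6, 7]

  0 | R B2 → L2 miss [-]
  1 | R B0 → L0 miss [-]
  2 | W B5 → L1 miss [D]
  3 | R B1 → L1 miss wb→B5 [-]
  4 | R B1 → L1 hit [-]
  5 | R B0 → L0 hit [-]
  6 | R B0 → L0 hit [-]
  7 | R B4 → L0 miss [-]
  8 | W B7 → L3 miss [D]
  9 | W B7 → L3 hit [D]
  10 | W B2 → L2 hit [D]
  11 | W B1 → L1 hit [D]
  12 | R B6 → L2 miss wb→B2 [-]
  13 | R B2 → L2 miss [-]
  14 | W B6 → L2 miss [D]
  15 | W B6 → L2 hit [D]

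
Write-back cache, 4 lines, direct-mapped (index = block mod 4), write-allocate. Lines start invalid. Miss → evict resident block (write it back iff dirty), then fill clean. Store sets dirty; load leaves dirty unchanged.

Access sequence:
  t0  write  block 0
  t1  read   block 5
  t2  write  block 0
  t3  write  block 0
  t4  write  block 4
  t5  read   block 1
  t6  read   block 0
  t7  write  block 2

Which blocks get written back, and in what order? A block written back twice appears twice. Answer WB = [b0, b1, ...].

WB = [0, 4]

0: W B0 -> L0 miss  d=D]
1: R B5 -> L1 miss  d=-]
2: W B0 -> L0 hit  d=D]
3: W B0 -> L0 hit  d=D]
4: W B4 -> L0 miss wb->B0  d=D]
5: R B1 -> L1 miss  d=-]
6: R B0 -> L0 miss wb->B4  d=-]
7: W B2 -> L2 miss  d=D]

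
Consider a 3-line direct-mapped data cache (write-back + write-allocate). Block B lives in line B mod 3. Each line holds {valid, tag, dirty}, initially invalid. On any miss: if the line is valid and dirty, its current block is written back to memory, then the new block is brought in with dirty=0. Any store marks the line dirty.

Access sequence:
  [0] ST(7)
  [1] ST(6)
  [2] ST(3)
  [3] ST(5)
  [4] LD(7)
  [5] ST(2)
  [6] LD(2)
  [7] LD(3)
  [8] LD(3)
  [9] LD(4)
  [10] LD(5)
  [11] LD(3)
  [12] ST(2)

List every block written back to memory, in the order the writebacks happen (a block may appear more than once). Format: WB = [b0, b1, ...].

  0 | W B7 → L1 miss [D]
  1 | W B6 → L0 miss [D]
  2 | W B3 → L0 miss wb→B6 [D]
  3 | W B5 → L2 miss [D]
  4 | R B7 → L1 hit [D]
  5 | W B2 → L2 miss wb→B5 [D]
  6 | R B2 → L2 hit [D]
  7 | R B3 → L0 hit [D]
  8 | R B3 → L0 hit [D]
  9 | R B4 → L1 miss wb→B7 [-]
  10 | R B5 → L2 miss wb→B2 [-]
  11 | R B3 → L0 hit [D]
  12 | W B2 → L2 miss [D]

WB = [6, 5, 7, 2]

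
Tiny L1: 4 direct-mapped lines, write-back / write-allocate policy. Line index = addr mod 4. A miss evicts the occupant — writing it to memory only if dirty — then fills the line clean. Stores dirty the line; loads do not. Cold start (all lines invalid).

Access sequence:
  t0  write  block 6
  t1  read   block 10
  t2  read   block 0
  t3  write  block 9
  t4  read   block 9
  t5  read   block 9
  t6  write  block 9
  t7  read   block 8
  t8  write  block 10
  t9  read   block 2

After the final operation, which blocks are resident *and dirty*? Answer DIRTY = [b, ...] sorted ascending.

DIRTY = [9]

  0 | W B6 → L2 miss [D]
  1 | R B10 → L2 miss wb→B6 [-]
  2 | R B0 → L0 miss [-]
  3 | W B9 → L1 miss [D]
  4 | R B9 → L1 hit [D]
  5 | R B9 → L1 hit [D]
  6 | W B9 → L1 hit [D]
  7 | R B8 → L0 miss [-]
  8 | W B10 → L2 hit [D]
  9 | R B2 → L2 miss wb→B10 [-]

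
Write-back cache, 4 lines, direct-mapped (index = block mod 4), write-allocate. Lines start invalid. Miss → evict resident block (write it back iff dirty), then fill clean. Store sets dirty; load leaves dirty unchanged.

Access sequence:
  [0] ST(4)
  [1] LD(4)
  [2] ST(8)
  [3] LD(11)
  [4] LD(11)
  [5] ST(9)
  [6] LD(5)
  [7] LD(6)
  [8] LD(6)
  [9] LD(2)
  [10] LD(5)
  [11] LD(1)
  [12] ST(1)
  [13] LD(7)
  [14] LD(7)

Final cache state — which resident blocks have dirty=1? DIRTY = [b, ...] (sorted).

DIRTY = [1, 8]

  0 | W B4 → L0 miss [D]
  1 | R B4 → L0 hit [D]
  2 | W B8 → L0 miss wb→B4 [D]
  3 | R B11 → L3 miss [-]
  4 | R B11 → L3 hit [-]
  5 | W B9 → L1 miss [D]
  6 | R B5 → L1 miss wb→B9 [-]
  7 | R B6 → L2 miss [-]
  8 | R B6 → L2 hit [-]
  9 | R B2 → L2 miss [-]
  10 | R B5 → L1 hit [-]
  11 | R B1 → L1 miss [-]
  12 | W B1 → L1 hit [D]
  13 | R B7 → L3 miss [-]
  14 | R B7 → L3 hit [-]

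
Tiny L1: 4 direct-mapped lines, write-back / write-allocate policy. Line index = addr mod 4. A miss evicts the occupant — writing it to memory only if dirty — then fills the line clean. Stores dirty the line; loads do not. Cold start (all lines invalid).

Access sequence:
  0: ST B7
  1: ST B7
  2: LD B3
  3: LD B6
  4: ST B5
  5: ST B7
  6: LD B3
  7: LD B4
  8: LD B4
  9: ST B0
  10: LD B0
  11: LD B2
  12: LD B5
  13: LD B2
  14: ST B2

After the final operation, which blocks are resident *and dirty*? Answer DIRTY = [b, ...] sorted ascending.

0: W B7 -> L3 miss  d=D]
1: W B7 -> L3 hit  d=D]
2: R B3 -> L3 miss wb->B7  d=-]
3: R B6 -> L2 miss  d=-]
4: W B5 -> L1 miss  d=D]
5: W B7 -> L3 miss  d=D]
6: R B3 -> L3 miss wb->B7  d=-]
7: R B4 -> L0 miss  d=-]
8: R B4 -> L0 hit  d=-]
9: W B0 -> L0 miss  d=D]
10: R B0 -> L0 hit  d=D]
11: R B2 -> L2 miss  d=-]
12: R B5 -> L1 hit  d=D]
13: R B2 -> L2 hit  d=-]
14: W B2 -> L2 hit  d=D]

DIRTY = [0, 2, 5]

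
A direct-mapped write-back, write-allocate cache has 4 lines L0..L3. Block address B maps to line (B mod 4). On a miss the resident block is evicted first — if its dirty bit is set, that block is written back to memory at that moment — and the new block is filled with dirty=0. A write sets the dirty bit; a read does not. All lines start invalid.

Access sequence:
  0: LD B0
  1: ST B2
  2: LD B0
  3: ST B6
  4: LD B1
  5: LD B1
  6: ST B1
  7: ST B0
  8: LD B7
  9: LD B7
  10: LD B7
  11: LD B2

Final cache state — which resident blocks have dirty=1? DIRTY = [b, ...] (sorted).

DIRTY = [0, 1]

  0 | R B0 → L0 miss [-]
  1 | W B2 → L2 miss [D]
  2 | R B0 → L0 hit [-]
  3 | W B6 → L2 miss wb→B2 [D]
  4 | R B1 → L1 miss [-]
  5 | R B1 → L1 hit [-]
  6 | W B1 → L1 hit [D]
  7 | W B0 → L0 hit [D]
  8 | R B7 → L3 miss [-]
  9 | R B7 → L3 hit [-]
  10 | R B7 → L3 hit [-]
  11 | R B2 → L2 miss wb→B6 [-]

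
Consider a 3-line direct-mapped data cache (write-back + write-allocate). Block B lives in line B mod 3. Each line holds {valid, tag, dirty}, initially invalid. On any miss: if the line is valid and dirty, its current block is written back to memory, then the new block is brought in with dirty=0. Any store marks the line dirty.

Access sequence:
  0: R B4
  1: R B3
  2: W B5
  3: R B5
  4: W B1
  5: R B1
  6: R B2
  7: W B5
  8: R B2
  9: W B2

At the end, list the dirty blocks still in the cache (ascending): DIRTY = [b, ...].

DIRTY = [1, 2]

0: R B4 -> L1 miss  d=-]
1: R B3 -> L0 miss  d=-]
2: W B5 -> L2 miss  d=D]
3: R B5 -> L2 hit  d=D]
4: W B1 -> L1 miss  d=D]
5: R B1 -> L1 hit  d=D]
6: R B2 -> L2 miss wb->B5  d=-]
7: W B5 -> L2 miss  d=D]
8: R B2 -> L2 miss wb->B5  d=-]
9: W B2 -> L2 hit  d=D]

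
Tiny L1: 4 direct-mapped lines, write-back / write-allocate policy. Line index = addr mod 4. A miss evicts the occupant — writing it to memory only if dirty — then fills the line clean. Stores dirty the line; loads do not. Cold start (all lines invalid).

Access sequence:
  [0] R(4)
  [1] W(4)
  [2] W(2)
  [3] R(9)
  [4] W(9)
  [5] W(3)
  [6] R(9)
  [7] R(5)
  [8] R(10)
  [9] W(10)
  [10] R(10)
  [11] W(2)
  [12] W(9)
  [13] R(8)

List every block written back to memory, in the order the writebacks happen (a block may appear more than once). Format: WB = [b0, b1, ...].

0: R B4 → L0 miss [-]
1: W B4 → L0 hit [D]
2: W B2 → L2 miss [D]
3: R B9 → L1 miss [-]
4: W B9 → L1 hit [D]
5: W B3 → L3 miss [D]
6: R B9 → L1 hit [D]
7: R B5 → L1 miss wb→B9 [-]
8: R B10 → L2 miss wb→B2 [-]
9: W B10 → L2 hit [D]
10: R B10 → L2 hit [D]
11: W B2 → L2 miss wb→B10 [D]
12: W B9 → L1 miss [D]
13: R B8 → L0 miss wb→B4 [-]

WB = [9, 2, 10, 4]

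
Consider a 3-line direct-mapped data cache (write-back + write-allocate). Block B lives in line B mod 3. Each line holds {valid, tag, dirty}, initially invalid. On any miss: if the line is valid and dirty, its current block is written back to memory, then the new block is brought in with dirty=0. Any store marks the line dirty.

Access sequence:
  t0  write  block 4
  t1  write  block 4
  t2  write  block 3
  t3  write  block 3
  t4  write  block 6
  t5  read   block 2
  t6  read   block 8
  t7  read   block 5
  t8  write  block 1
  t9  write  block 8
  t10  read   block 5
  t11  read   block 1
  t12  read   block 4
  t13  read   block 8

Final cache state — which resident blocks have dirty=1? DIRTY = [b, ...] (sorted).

0: W B4 → L1 miss [D]
1: W B4 → L1 hit [D]
2: W B3 → L0 miss [D]
3: W B3 → L0 hit [D]
4: W B6 → L0 miss wb→B3 [D]
5: R B2 → L2 miss [-]
6: R B8 → L2 miss [-]
7: R B5 → L2 miss [-]
8: W B1 → L1 miss wb→B4 [D]
9: W B8 → L2 miss [D]
10: R B5 → L2 miss wb→B8 [-]
11: R B1 → L1 hit [D]
12: R B4 → L1 miss wb→B1 [-]
13: R B8 → L2 miss [-]

DIRTY = [6]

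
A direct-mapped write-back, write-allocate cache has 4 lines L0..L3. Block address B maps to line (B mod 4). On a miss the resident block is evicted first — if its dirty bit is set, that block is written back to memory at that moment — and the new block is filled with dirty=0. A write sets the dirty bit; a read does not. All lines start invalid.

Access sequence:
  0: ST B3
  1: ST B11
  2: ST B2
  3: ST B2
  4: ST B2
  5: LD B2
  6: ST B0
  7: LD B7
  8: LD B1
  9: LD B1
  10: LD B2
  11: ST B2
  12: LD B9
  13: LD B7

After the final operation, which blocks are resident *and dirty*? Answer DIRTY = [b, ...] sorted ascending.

0: W B3 → L3 miss [D]
1: W B11 → L3 miss wb→B3 [D]
2: W B2 → L2 miss [D]
3: W B2 → L2 hit [D]
4: W B2 → L2 hit [D]
5: R B2 → L2 hit [D]
6: W B0 → L0 miss [D]
7: R B7 → L3 miss wb→B11 [-]
8: R B1 → L1 miss [-]
9: R B1 → L1 hit [-]
10: R B2 → L2 hit [D]
11: W B2 → L2 hit [D]
12: R B9 → L1 miss [-]
13: R B7 → L3 hit [-]

DIRTY = [0, 2]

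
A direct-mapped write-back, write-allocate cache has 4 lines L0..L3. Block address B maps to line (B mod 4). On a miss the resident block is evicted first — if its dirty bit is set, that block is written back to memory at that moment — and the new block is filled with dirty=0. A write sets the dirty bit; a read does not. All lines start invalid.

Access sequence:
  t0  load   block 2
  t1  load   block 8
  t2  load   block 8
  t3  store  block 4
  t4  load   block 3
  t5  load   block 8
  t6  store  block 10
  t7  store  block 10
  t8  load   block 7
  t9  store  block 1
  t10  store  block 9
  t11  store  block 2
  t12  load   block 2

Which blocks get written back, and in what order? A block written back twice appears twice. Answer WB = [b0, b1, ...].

WB = [4, 1, 10]

0: R B2 -> L2 miss  d=-]
1: R B8 -> L0 miss  d=-]
2: R B8 -> L0 hit  d=-]
3: W B4 -> L0 miss  d=D]
4: R B3 -> L3 miss  d=-]
5: R B8 -> L0 miss wb->B4  d=-]
6: W B10 -> L2 miss  d=D]
7: W B10 -> L2 hit  d=D]
8: R B7 -> L3 miss  d=-]
9: W B1 -> L1 miss  d=D]
10: W B9 -> L1 miss wb->B1  d=D]
11: W B2 -> L2 miss wb->B10  d=D]
12: R B2 -> L2 hit  d=D]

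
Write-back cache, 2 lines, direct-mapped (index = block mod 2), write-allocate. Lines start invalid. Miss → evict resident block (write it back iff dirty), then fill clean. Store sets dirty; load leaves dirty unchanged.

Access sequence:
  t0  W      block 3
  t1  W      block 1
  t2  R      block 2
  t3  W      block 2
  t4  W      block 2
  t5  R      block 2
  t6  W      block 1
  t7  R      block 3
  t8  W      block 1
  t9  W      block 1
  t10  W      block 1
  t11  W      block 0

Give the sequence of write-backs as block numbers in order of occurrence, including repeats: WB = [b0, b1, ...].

WB = [3, 1, 2]

0: W B3 → L1 miss [D]
1: W B1 → L1 miss wb→B3 [D]
2: R B2 → L0 miss [-]
3: W B2 → L0 hit [D]
4: W B2 → L0 hit [D]
5: R B2 → L0 hit [D]
6: W B1 → L1 hit [D]
7: R B3 → L1 miss wb→B1 [-]
8: W B1 → L1 miss [D]
9: W B1 → L1 hit [D]
10: W B1 → L1 hit [D]
11: W B0 → L0 miss wb→B2 [D]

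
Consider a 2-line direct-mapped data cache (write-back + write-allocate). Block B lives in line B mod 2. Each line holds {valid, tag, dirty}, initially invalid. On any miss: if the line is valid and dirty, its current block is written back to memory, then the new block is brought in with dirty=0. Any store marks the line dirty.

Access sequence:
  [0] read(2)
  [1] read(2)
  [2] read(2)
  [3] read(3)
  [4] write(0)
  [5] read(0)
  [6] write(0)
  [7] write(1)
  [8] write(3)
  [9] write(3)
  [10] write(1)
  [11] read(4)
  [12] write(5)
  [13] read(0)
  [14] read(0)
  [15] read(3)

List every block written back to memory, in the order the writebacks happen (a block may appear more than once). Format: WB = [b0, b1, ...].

WB = [1, 3, 0, 1, 5]

0: R B2 -> L0 miss  d=-]
1: R B2 -> L0 hit  d=-]
2: R B2 -> L0 hit  d=-]
3: R B3 -> L1 miss  d=-]
4: W B0 -> L0 miss  d=D]
5: R B0 -> L0 hit  d=D]
6: W B0 -> L0 hit  d=D]
7: W B1 -> L1 miss  d=D]
8: W B3 -> L1 miss wb->B1  d=D]
9: W B3 -> L1 hit  d=D]
10: W B1 -> L1 miss wb->B3  d=D]
11: R B4 -> L0 miss wb->B0  d=-]
12: W B5 -> L1 miss wb->B1  d=D]
13: R B0 -> L0 miss  d=-]
14: R B0 -> L0 hit  d=-]
15: R B3 -> L1 miss wb->B5  d=-]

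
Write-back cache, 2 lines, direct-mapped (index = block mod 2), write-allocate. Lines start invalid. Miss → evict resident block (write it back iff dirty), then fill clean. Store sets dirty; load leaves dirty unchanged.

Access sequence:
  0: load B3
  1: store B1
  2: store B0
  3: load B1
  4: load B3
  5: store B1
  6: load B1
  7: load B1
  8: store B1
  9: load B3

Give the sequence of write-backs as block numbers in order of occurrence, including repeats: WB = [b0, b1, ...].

WB = [1, 1]

0: R B3 -> L1 miss  d=-]
1: W B1 -> L1 miss  d=D]
2: W B0 -> L0 miss  d=D]
3: R B1 -> L1 hit  d=D]
4: R B3 -> L1 miss wb->B1  d=-]
5: W B1 -> L1 miss  d=D]
6: R B1 -> L1 hit  d=D]
7: R B1 -> L1 hit  d=D]
8: W B1 -> L1 hit  d=D]
9: R B3 -> L1 miss wb->B1  d=-]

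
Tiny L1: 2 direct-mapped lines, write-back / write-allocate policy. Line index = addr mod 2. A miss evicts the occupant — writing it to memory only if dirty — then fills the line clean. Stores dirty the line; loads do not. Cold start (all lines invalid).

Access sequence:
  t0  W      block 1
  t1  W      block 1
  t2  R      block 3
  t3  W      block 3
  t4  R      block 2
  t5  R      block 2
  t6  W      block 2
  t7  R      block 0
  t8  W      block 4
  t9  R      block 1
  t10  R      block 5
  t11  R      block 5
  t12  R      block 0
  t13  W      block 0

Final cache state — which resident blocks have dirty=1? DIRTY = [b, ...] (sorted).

0: W B1 → L1 miss [D]
1: W B1 → L1 hit [D]
2: R B3 → L1 miss wb→B1 [-]
3: W B3 → L1 hit [D]
4: R B2 → L0 miss [-]
5: R B2 → L0 hit [-]
6: W B2 → L0 hit [D]
7: R B0 → L0 miss wb→B2 [-]
8: W B4 → L0 miss [D]
9: R B1 → L1 miss wb→B3 [-]
10: R B5 → L1 miss [-]
11: R B5 → L1 hit [-]
12: R B0 → L0 miss wb→B4 [-]
13: W B0 → L0 hit [D]

DIRTY = [0]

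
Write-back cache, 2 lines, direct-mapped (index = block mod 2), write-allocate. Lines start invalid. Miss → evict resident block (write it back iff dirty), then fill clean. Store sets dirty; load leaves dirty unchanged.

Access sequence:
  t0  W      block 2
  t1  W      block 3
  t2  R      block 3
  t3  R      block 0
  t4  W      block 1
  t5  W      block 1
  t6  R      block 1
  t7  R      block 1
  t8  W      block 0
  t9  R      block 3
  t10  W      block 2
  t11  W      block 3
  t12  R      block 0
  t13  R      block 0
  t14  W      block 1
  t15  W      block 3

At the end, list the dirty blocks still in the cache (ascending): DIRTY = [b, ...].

  0 | W B2 → L0 miss [D]
  1 | W B3 → L1 miss [D]
  2 | R B3 → L1 hit [D]
  3 | R B0 → L0 miss wb→B2 [-]
  4 | W B1 → L1 miss wb→B3 [D]
  5 | W B1 → L1 hit [D]
  6 | R B1 → L1 hit [D]
  7 | R B1 → L1 hit [D]
  8 | W B0 → L0 hit [D]
  9 | R B3 → L1 miss wb→B1 [-]
  10 | W B2 → L0 miss wb→B0 [D]
  11 | W B3 → L1 hit [D]
  12 | R B0 → L0 miss wb→B2 [-]
  13 | R B0 → L0 hit [-]
  14 | W B1 → L1 miss wb→B3 [D]
  15 | W B3 → L1 miss wb→B1 [D]

DIRTY = [3]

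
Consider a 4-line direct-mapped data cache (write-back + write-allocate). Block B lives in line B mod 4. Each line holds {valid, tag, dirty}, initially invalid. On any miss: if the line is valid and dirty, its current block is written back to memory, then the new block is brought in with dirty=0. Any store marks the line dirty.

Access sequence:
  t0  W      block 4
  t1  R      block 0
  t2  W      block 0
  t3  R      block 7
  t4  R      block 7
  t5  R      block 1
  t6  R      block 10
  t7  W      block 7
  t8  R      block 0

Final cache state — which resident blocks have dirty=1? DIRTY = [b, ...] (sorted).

DIRTY = [0, 7]

  0 | W B4 → L0 miss [D]
  1 | R B0 → L0 miss wb→B4 [-]
  2 | W B0 → L0 hit [D]
  3 | R B7 → L3 miss [-]
  4 | R B7 → L3 hit [-]
  5 | R B1 → L1 miss [-]
  6 | R B10 → L2 miss [-]
  7 | W B7 → L3 hit [D]
  8 | R B0 → L0 hit [D]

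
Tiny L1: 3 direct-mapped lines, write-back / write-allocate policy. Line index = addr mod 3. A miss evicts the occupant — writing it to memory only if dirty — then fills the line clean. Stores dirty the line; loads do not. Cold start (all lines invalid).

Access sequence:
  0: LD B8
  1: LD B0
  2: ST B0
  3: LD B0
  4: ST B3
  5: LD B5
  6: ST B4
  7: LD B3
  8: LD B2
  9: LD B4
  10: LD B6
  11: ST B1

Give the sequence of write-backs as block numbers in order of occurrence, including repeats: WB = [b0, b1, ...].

  0 | R B8 → L2 miss [-]
  1 | R B0 → L0 miss [-]
  2 | W B0 → L0 hit [D]
  3 | R B0 → L0 hit [D]
  4 | W B3 → L0 miss wb→B0 [D]
  5 | R B5 → L2 miss [-]
  6 | W B4 → L1 miss [D]
  7 | R B3 → L0 hit [D]
  8 | R B2 → L2 miss [-]
  9 | R B4 → L1 hit [D]
  10 | R B6 → L0 miss wb→B3 [-]
  11 | W B1 → L1 miss wb→B4 [D]

WB = [0, 3, 4]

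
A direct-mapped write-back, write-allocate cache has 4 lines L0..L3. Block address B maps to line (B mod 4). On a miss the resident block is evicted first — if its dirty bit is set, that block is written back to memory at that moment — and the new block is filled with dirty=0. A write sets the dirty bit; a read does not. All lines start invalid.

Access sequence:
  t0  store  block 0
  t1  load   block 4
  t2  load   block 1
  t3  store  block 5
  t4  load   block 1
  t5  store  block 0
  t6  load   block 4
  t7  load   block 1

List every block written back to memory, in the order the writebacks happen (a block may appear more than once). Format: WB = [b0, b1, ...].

0: W B0 -> L0 miss  d=D]
1: R B4 -> L0 miss wb->B0  d=-]
2: R B1 -> L1 miss  d=-]
3: W B5 -> L1 miss  d=D]
4: R B1 -> L1 miss wb->B5  d=-]
5: W B0 -> L0 miss  d=D]
6: R B4 -> L0 miss wb->B0  d=-]
7: R B1 -> L1 hit  d=-]

WB = [0, 5, 0]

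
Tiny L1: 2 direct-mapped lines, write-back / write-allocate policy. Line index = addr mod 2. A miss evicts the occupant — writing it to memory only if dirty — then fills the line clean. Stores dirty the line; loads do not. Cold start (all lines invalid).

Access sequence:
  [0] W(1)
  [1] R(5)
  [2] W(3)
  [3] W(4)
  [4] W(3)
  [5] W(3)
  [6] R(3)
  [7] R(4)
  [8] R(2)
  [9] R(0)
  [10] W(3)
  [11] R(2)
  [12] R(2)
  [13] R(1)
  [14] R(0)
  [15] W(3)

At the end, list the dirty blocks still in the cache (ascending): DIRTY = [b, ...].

0: W B1 → L1 miss [D]
1: R B5 → L1 miss wb→B1 [-]
2: W B3 → L1 miss [D]
3: W B4 → L0 miss [D]
4: W B3 → L1 hit [D]
5: W B3 → L1 hit [D]
6: R B3 → L1 hit [D]
7: R B4 → L0 hit [D]
8: R B2 → L0 miss wb→B4 [-]
9: R B0 → L0 miss [-]
10: W B3 → L1 hit [D]
11: R B2 → L0 miss [-]
12: R B2 → L0 hit [-]
13: R B1 → L1 miss wb→B3 [-]
14: R B0 → L0 miss [-]
15: W B3 → L1 miss [D]

DIRTY = [3]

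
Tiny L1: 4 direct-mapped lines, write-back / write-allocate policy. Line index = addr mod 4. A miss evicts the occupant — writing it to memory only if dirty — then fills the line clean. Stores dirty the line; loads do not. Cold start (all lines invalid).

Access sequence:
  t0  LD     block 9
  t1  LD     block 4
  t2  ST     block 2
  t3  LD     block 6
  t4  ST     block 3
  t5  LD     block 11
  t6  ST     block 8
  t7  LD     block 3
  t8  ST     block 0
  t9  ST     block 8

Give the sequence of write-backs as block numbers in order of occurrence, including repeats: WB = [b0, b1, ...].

  0 | R B9 → L1 miss [-]
  1 | R B4 → L0 miss [-]
  2 | W B2 → L2 miss [D]
  3 | R B6 → L2 miss wb→B2 [-]
  4 | W B3 → L3 miss [D]
  5 | R B11 → L3 miss wb→B3 [-]
  6 | W B8 → L0 miss [D]
  7 | R B3 → L3 miss [-]
  8 | W B0 → L0 miss wb→B8 [D]
  9 | W B8 → L0 miss wb→B0 [D]

WB = [2, 3, 8, 0]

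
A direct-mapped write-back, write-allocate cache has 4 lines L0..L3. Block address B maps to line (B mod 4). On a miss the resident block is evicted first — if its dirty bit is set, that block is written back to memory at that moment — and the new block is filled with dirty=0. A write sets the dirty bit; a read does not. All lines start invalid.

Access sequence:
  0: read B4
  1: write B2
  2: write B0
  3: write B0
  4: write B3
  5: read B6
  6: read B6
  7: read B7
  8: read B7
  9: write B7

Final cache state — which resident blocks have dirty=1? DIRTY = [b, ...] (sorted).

DIRTY = [0, 7]

0: R B4 -> L0 miss  d=-]
1: W B2 -> L2 miss  d=D]
2: W B0 -> L0 miss  d=D]
3: W B0 -> L0 hit  d=D]
4: W B3 -> L3 miss  d=D]
5: R B6 -> L2 miss wb->B2  d=-]
6: R B6 -> L2 hit  d=-]
7: R B7 -> L3 miss wb->B3  d=-]
8: R B7 -> L3 hit  d=-]
9: W B7 -> L3 hit  d=D]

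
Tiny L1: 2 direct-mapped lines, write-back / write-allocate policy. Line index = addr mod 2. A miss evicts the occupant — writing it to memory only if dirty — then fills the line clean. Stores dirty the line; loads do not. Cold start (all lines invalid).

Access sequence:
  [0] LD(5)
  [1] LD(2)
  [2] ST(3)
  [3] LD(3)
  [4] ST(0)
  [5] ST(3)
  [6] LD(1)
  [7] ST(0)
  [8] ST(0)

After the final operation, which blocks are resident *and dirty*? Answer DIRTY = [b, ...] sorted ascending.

  0 | R B5 → L1 miss [-]
  1 | R B2 → L0 miss [-]
  2 | W B3 → L1 miss [D]
  3 | R B3 → L1 hit [D]
  4 | W B0 → L0 miss [D]
  5 | W B3 → L1 hit [D]
  6 | R B1 → L1 miss wb→B3 [-]
  7 | W B0 → L0 hit [D]
  8 | W B0 → L0 hit [D]

DIRTY = [0]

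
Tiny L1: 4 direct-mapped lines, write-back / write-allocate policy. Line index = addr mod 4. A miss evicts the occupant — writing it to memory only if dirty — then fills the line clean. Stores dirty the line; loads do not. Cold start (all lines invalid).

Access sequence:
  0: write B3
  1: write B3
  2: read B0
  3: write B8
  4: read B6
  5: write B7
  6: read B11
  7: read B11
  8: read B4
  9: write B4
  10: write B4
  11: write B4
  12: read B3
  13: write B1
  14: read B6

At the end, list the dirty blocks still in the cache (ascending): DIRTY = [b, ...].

0: W B3 → L3 miss [D]
1: W B3 → L3 hit [D]
2: R B0 → L0 miss [-]
3: W B8 → L0 miss [D]
4: R B6 → L2 miss [-]
5: W B7 → L3 miss wb→B3 [D]
6: R B11 → L3 miss wb→B7 [-]
7: R B11 → L3 hit [-]
8: R B4 → L0 miss wb→B8 [-]
9: W B4 → L0 hit [D]
10: W B4 → L0 hit [D]
11: W B4 → L0 hit [D]
12: R B3 → L3 miss [-]
13: W B1 → L1 miss [D]
14: R B6 → L2 hit [-]

DIRTY = [1, 4]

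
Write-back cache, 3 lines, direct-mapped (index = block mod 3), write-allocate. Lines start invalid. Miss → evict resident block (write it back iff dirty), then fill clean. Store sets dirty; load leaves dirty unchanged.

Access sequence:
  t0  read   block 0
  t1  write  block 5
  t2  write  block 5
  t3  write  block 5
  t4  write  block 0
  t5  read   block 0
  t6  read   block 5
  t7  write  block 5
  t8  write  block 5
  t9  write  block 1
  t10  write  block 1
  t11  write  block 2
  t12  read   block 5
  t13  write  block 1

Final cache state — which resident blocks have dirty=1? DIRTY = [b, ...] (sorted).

DIRTY = [0, 1]

0: R B0 → L0 miss [-]
1: W B5 → L2 miss [D]
2: W B5 → L2 hit [D]
3: W B5 → L2 hit [D]
4: W B0 → L0 hit [D]
5: R B0 → L0 hit [D]
6: R B5 → L2 hit [D]
7: W B5 → L2 hit [D]
8: W B5 → L2 hit [D]
9: W B1 → L1 miss [D]
10: W B1 → L1 hit [D]
11: W B2 → L2 miss wb→B5 [D]
12: R B5 → L2 miss wb→B2 [-]
13: W B1 → L1 hit [D]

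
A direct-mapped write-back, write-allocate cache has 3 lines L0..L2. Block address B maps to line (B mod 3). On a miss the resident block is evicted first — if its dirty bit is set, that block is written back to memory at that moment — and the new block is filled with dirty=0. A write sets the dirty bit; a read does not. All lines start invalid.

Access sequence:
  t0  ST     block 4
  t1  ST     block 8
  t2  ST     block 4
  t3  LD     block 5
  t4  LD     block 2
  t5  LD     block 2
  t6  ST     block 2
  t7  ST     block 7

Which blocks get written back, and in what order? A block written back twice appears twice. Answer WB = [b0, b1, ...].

WB = [8, 4]

0: W B4 -> L1 miss  d=D]
1: W B8 -> L2 miss  d=D]
2: W B4 -> L1 hit  d=D]
3: R B5 -> L2 miss wb->B8  d=-]
4: R B2 -> L2 miss  d=-]
5: R B2 -> L2 hit  d=-]
6: W B2 -> L2 hit  d=D]
7: W B7 -> L1 miss wb->B4  d=D]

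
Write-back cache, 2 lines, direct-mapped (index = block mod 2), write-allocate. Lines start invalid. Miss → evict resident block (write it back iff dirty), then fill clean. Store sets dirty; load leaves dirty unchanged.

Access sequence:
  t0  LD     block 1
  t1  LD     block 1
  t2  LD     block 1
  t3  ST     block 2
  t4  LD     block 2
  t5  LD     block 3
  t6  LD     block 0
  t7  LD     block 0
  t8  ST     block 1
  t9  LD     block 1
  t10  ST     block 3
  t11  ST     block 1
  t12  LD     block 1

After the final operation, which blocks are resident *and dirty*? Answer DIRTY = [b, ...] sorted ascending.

0: R B1 → L1 miss [-]
1: R B1 → L1 hit [-]
2: R B1 → L1 hit [-]
3: W B2 → L0 miss [D]
4: R B2 → L0 hit [D]
5: R B3 → L1 miss [-]
6: R B0 → L0 miss wb→B2 [-]
7: R B0 → L0 hit [-]
8: W B1 → L1 miss [D]
9: R B1 → L1 hit [D]
10: W B3 → L1 miss wb→B1 [D]
11: W B1 → L1 miss wb→B3 [D]
12: R B1 → L1 hit [D]

DIRTY = [1]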